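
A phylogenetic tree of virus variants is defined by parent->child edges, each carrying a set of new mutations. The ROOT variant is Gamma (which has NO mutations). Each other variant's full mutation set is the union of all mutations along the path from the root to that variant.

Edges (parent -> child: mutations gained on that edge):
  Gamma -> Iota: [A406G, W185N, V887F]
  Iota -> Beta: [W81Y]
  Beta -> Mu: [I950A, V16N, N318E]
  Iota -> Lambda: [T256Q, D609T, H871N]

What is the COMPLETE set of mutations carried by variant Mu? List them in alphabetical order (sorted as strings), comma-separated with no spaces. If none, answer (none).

At Gamma: gained [] -> total []
At Iota: gained ['A406G', 'W185N', 'V887F'] -> total ['A406G', 'V887F', 'W185N']
At Beta: gained ['W81Y'] -> total ['A406G', 'V887F', 'W185N', 'W81Y']
At Mu: gained ['I950A', 'V16N', 'N318E'] -> total ['A406G', 'I950A', 'N318E', 'V16N', 'V887F', 'W185N', 'W81Y']

Answer: A406G,I950A,N318E,V16N,V887F,W185N,W81Y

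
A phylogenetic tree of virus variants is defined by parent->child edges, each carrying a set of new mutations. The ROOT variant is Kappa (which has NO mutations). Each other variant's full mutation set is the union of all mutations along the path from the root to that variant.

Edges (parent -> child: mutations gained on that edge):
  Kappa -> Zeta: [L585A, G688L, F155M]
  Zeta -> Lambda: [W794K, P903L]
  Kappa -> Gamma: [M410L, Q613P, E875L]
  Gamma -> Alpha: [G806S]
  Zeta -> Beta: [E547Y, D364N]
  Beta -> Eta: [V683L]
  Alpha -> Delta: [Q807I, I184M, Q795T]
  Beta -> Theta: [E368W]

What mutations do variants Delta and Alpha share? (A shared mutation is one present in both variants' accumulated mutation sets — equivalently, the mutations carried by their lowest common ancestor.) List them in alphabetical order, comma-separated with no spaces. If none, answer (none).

Answer: E875L,G806S,M410L,Q613P

Derivation:
Accumulating mutations along path to Delta:
  At Kappa: gained [] -> total []
  At Gamma: gained ['M410L', 'Q613P', 'E875L'] -> total ['E875L', 'M410L', 'Q613P']
  At Alpha: gained ['G806S'] -> total ['E875L', 'G806S', 'M410L', 'Q613P']
  At Delta: gained ['Q807I', 'I184M', 'Q795T'] -> total ['E875L', 'G806S', 'I184M', 'M410L', 'Q613P', 'Q795T', 'Q807I']
Mutations(Delta) = ['E875L', 'G806S', 'I184M', 'M410L', 'Q613P', 'Q795T', 'Q807I']
Accumulating mutations along path to Alpha:
  At Kappa: gained [] -> total []
  At Gamma: gained ['M410L', 'Q613P', 'E875L'] -> total ['E875L', 'M410L', 'Q613P']
  At Alpha: gained ['G806S'] -> total ['E875L', 'G806S', 'M410L', 'Q613P']
Mutations(Alpha) = ['E875L', 'G806S', 'M410L', 'Q613P']
Intersection: ['E875L', 'G806S', 'I184M', 'M410L', 'Q613P', 'Q795T', 'Q807I'] ∩ ['E875L', 'G806S', 'M410L', 'Q613P'] = ['E875L', 'G806S', 'M410L', 'Q613P']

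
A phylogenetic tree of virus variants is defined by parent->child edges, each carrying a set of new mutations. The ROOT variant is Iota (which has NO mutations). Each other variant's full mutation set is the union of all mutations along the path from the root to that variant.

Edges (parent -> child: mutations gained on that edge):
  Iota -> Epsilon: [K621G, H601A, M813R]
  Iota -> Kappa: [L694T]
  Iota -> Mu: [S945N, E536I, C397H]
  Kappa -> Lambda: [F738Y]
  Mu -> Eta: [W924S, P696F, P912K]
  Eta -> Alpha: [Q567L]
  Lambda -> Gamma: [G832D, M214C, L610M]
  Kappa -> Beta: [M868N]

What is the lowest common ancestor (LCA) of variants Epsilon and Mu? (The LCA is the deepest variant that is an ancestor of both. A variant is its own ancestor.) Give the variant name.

Answer: Iota

Derivation:
Path from root to Epsilon: Iota -> Epsilon
  ancestors of Epsilon: {Iota, Epsilon}
Path from root to Mu: Iota -> Mu
  ancestors of Mu: {Iota, Mu}
Common ancestors: {Iota}
Walk up from Mu: Mu (not in ancestors of Epsilon), Iota (in ancestors of Epsilon)
Deepest common ancestor (LCA) = Iota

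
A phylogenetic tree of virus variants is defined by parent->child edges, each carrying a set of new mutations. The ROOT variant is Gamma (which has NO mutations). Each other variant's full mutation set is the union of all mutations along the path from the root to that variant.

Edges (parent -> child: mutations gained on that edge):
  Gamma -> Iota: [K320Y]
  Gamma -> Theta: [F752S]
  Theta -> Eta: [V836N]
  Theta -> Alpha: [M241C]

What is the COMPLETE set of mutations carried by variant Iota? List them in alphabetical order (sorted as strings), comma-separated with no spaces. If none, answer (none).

At Gamma: gained [] -> total []
At Iota: gained ['K320Y'] -> total ['K320Y']

Answer: K320Y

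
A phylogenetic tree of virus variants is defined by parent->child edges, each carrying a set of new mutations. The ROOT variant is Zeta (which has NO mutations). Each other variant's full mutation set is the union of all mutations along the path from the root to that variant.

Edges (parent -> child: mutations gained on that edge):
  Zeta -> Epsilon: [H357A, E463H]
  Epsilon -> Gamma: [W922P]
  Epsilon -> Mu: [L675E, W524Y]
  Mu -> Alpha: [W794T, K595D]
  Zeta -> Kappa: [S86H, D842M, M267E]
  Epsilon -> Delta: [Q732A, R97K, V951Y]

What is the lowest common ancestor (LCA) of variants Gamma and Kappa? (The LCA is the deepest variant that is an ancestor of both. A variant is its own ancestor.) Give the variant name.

Answer: Zeta

Derivation:
Path from root to Gamma: Zeta -> Epsilon -> Gamma
  ancestors of Gamma: {Zeta, Epsilon, Gamma}
Path from root to Kappa: Zeta -> Kappa
  ancestors of Kappa: {Zeta, Kappa}
Common ancestors: {Zeta}
Walk up from Kappa: Kappa (not in ancestors of Gamma), Zeta (in ancestors of Gamma)
Deepest common ancestor (LCA) = Zeta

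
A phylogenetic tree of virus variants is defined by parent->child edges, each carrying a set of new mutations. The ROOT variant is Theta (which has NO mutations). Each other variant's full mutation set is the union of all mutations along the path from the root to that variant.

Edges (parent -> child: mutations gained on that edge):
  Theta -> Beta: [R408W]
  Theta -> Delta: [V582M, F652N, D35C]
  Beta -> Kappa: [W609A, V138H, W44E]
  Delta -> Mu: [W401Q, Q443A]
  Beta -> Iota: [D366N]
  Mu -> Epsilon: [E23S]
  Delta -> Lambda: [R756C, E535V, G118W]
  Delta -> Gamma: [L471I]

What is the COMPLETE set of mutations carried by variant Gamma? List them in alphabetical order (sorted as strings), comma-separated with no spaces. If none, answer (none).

Answer: D35C,F652N,L471I,V582M

Derivation:
At Theta: gained [] -> total []
At Delta: gained ['V582M', 'F652N', 'D35C'] -> total ['D35C', 'F652N', 'V582M']
At Gamma: gained ['L471I'] -> total ['D35C', 'F652N', 'L471I', 'V582M']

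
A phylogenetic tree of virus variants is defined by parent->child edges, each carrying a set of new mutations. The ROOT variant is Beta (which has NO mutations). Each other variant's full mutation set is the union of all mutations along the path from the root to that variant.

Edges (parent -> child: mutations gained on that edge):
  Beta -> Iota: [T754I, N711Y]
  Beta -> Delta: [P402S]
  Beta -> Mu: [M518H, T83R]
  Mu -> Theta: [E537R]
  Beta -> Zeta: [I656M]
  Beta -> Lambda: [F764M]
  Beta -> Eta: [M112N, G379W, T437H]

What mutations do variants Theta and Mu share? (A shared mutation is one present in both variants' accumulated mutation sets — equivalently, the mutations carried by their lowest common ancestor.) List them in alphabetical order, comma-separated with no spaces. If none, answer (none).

Answer: M518H,T83R

Derivation:
Accumulating mutations along path to Theta:
  At Beta: gained [] -> total []
  At Mu: gained ['M518H', 'T83R'] -> total ['M518H', 'T83R']
  At Theta: gained ['E537R'] -> total ['E537R', 'M518H', 'T83R']
Mutations(Theta) = ['E537R', 'M518H', 'T83R']
Accumulating mutations along path to Mu:
  At Beta: gained [] -> total []
  At Mu: gained ['M518H', 'T83R'] -> total ['M518H', 'T83R']
Mutations(Mu) = ['M518H', 'T83R']
Intersection: ['E537R', 'M518H', 'T83R'] ∩ ['M518H', 'T83R'] = ['M518H', 'T83R']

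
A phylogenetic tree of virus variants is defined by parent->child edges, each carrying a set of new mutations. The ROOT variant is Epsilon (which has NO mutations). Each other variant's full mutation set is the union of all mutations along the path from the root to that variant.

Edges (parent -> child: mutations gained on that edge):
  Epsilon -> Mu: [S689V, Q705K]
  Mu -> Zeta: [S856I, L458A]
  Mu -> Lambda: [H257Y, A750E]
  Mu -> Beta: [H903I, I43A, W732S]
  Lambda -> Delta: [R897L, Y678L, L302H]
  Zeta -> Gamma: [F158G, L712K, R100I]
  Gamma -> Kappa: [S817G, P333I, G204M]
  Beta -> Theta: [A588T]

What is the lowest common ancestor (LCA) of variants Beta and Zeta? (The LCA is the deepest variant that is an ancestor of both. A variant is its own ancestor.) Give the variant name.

Answer: Mu

Derivation:
Path from root to Beta: Epsilon -> Mu -> Beta
  ancestors of Beta: {Epsilon, Mu, Beta}
Path from root to Zeta: Epsilon -> Mu -> Zeta
  ancestors of Zeta: {Epsilon, Mu, Zeta}
Common ancestors: {Epsilon, Mu}
Walk up from Zeta: Zeta (not in ancestors of Beta), Mu (in ancestors of Beta), Epsilon (in ancestors of Beta)
Deepest common ancestor (LCA) = Mu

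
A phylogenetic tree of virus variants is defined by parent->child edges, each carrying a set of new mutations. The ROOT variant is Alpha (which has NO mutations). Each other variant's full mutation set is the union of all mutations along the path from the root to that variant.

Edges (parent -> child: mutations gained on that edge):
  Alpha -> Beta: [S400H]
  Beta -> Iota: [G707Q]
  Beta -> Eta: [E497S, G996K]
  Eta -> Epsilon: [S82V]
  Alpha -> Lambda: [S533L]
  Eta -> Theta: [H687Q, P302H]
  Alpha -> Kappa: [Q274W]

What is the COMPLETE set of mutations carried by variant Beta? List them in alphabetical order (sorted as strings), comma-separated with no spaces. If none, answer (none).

At Alpha: gained [] -> total []
At Beta: gained ['S400H'] -> total ['S400H']

Answer: S400H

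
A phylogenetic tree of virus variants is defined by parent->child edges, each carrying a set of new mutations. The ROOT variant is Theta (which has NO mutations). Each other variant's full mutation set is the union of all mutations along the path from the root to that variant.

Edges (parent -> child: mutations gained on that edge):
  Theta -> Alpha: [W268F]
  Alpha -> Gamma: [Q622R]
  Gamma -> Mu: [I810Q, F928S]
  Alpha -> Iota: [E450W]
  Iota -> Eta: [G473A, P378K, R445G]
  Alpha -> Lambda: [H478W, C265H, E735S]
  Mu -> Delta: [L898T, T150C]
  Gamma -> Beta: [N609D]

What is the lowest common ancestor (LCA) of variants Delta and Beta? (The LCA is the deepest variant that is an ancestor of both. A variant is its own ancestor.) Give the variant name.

Path from root to Delta: Theta -> Alpha -> Gamma -> Mu -> Delta
  ancestors of Delta: {Theta, Alpha, Gamma, Mu, Delta}
Path from root to Beta: Theta -> Alpha -> Gamma -> Beta
  ancestors of Beta: {Theta, Alpha, Gamma, Beta}
Common ancestors: {Theta, Alpha, Gamma}
Walk up from Beta: Beta (not in ancestors of Delta), Gamma (in ancestors of Delta), Alpha (in ancestors of Delta), Theta (in ancestors of Delta)
Deepest common ancestor (LCA) = Gamma

Answer: Gamma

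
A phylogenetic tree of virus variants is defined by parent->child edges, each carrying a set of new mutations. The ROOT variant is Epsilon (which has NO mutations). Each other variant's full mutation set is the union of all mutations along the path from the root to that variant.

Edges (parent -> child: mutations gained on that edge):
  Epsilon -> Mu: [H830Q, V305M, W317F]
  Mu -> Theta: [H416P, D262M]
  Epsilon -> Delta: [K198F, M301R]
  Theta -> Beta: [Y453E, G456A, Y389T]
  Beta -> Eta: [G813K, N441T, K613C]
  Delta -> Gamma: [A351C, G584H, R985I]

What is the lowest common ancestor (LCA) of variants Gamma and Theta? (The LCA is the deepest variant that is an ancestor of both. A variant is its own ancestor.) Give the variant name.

Answer: Epsilon

Derivation:
Path from root to Gamma: Epsilon -> Delta -> Gamma
  ancestors of Gamma: {Epsilon, Delta, Gamma}
Path from root to Theta: Epsilon -> Mu -> Theta
  ancestors of Theta: {Epsilon, Mu, Theta}
Common ancestors: {Epsilon}
Walk up from Theta: Theta (not in ancestors of Gamma), Mu (not in ancestors of Gamma), Epsilon (in ancestors of Gamma)
Deepest common ancestor (LCA) = Epsilon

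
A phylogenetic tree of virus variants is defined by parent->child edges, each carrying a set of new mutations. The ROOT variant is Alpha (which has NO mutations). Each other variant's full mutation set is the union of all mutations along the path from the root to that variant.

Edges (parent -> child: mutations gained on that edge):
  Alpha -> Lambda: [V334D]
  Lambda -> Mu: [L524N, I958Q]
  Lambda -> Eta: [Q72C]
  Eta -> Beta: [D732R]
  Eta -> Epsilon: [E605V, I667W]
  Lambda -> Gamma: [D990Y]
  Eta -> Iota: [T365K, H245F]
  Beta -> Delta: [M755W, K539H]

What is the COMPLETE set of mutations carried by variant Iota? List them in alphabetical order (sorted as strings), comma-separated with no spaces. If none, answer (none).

At Alpha: gained [] -> total []
At Lambda: gained ['V334D'] -> total ['V334D']
At Eta: gained ['Q72C'] -> total ['Q72C', 'V334D']
At Iota: gained ['T365K', 'H245F'] -> total ['H245F', 'Q72C', 'T365K', 'V334D']

Answer: H245F,Q72C,T365K,V334D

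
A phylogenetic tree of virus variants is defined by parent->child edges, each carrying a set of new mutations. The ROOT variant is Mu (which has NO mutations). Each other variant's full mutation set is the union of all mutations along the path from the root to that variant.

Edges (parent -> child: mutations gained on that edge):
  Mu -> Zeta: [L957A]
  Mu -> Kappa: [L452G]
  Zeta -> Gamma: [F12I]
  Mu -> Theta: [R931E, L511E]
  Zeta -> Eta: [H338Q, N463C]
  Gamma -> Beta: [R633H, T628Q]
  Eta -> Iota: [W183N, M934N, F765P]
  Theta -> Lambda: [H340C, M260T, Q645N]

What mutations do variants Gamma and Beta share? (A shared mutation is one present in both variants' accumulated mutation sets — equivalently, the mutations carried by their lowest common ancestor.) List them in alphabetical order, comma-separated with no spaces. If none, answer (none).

Answer: F12I,L957A

Derivation:
Accumulating mutations along path to Gamma:
  At Mu: gained [] -> total []
  At Zeta: gained ['L957A'] -> total ['L957A']
  At Gamma: gained ['F12I'] -> total ['F12I', 'L957A']
Mutations(Gamma) = ['F12I', 'L957A']
Accumulating mutations along path to Beta:
  At Mu: gained [] -> total []
  At Zeta: gained ['L957A'] -> total ['L957A']
  At Gamma: gained ['F12I'] -> total ['F12I', 'L957A']
  At Beta: gained ['R633H', 'T628Q'] -> total ['F12I', 'L957A', 'R633H', 'T628Q']
Mutations(Beta) = ['F12I', 'L957A', 'R633H', 'T628Q']
Intersection: ['F12I', 'L957A'] ∩ ['F12I', 'L957A', 'R633H', 'T628Q'] = ['F12I', 'L957A']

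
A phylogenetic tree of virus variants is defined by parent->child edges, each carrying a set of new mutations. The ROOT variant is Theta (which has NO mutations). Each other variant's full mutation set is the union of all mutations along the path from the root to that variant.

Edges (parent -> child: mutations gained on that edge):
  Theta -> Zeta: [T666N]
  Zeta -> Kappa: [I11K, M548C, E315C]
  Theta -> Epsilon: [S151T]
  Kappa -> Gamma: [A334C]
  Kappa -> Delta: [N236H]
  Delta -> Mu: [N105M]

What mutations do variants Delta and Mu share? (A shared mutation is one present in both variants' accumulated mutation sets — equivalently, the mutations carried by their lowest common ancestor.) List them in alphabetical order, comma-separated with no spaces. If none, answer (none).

Answer: E315C,I11K,M548C,N236H,T666N

Derivation:
Accumulating mutations along path to Delta:
  At Theta: gained [] -> total []
  At Zeta: gained ['T666N'] -> total ['T666N']
  At Kappa: gained ['I11K', 'M548C', 'E315C'] -> total ['E315C', 'I11K', 'M548C', 'T666N']
  At Delta: gained ['N236H'] -> total ['E315C', 'I11K', 'M548C', 'N236H', 'T666N']
Mutations(Delta) = ['E315C', 'I11K', 'M548C', 'N236H', 'T666N']
Accumulating mutations along path to Mu:
  At Theta: gained [] -> total []
  At Zeta: gained ['T666N'] -> total ['T666N']
  At Kappa: gained ['I11K', 'M548C', 'E315C'] -> total ['E315C', 'I11K', 'M548C', 'T666N']
  At Delta: gained ['N236H'] -> total ['E315C', 'I11K', 'M548C', 'N236H', 'T666N']
  At Mu: gained ['N105M'] -> total ['E315C', 'I11K', 'M548C', 'N105M', 'N236H', 'T666N']
Mutations(Mu) = ['E315C', 'I11K', 'M548C', 'N105M', 'N236H', 'T666N']
Intersection: ['E315C', 'I11K', 'M548C', 'N236H', 'T666N'] ∩ ['E315C', 'I11K', 'M548C', 'N105M', 'N236H', 'T666N'] = ['E315C', 'I11K', 'M548C', 'N236H', 'T666N']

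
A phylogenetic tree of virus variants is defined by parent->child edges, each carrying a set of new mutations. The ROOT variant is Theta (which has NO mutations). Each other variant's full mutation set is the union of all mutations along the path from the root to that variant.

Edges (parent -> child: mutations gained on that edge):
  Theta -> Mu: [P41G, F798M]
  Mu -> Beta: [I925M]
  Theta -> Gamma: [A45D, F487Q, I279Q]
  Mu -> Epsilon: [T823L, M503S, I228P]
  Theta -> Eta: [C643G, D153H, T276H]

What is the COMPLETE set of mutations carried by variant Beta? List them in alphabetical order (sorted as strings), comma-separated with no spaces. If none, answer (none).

At Theta: gained [] -> total []
At Mu: gained ['P41G', 'F798M'] -> total ['F798M', 'P41G']
At Beta: gained ['I925M'] -> total ['F798M', 'I925M', 'P41G']

Answer: F798M,I925M,P41G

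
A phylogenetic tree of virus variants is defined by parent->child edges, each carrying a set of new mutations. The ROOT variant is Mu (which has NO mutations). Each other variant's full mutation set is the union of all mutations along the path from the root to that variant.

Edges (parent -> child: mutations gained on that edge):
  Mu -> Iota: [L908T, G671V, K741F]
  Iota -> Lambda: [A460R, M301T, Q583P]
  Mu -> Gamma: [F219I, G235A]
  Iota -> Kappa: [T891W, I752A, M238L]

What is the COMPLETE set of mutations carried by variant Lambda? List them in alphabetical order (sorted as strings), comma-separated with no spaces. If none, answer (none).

At Mu: gained [] -> total []
At Iota: gained ['L908T', 'G671V', 'K741F'] -> total ['G671V', 'K741F', 'L908T']
At Lambda: gained ['A460R', 'M301T', 'Q583P'] -> total ['A460R', 'G671V', 'K741F', 'L908T', 'M301T', 'Q583P']

Answer: A460R,G671V,K741F,L908T,M301T,Q583P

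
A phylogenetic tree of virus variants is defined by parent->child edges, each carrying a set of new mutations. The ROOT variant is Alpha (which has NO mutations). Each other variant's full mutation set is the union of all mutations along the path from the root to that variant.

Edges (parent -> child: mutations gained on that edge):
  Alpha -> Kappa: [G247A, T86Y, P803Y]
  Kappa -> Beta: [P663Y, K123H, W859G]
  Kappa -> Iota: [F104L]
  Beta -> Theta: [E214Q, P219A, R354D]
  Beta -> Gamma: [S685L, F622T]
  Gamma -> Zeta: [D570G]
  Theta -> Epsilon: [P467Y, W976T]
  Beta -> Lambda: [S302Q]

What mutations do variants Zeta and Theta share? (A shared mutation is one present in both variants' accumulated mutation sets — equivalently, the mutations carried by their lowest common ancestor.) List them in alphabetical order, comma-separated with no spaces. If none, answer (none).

Answer: G247A,K123H,P663Y,P803Y,T86Y,W859G

Derivation:
Accumulating mutations along path to Zeta:
  At Alpha: gained [] -> total []
  At Kappa: gained ['G247A', 'T86Y', 'P803Y'] -> total ['G247A', 'P803Y', 'T86Y']
  At Beta: gained ['P663Y', 'K123H', 'W859G'] -> total ['G247A', 'K123H', 'P663Y', 'P803Y', 'T86Y', 'W859G']
  At Gamma: gained ['S685L', 'F622T'] -> total ['F622T', 'G247A', 'K123H', 'P663Y', 'P803Y', 'S685L', 'T86Y', 'W859G']
  At Zeta: gained ['D570G'] -> total ['D570G', 'F622T', 'G247A', 'K123H', 'P663Y', 'P803Y', 'S685L', 'T86Y', 'W859G']
Mutations(Zeta) = ['D570G', 'F622T', 'G247A', 'K123H', 'P663Y', 'P803Y', 'S685L', 'T86Y', 'W859G']
Accumulating mutations along path to Theta:
  At Alpha: gained [] -> total []
  At Kappa: gained ['G247A', 'T86Y', 'P803Y'] -> total ['G247A', 'P803Y', 'T86Y']
  At Beta: gained ['P663Y', 'K123H', 'W859G'] -> total ['G247A', 'K123H', 'P663Y', 'P803Y', 'T86Y', 'W859G']
  At Theta: gained ['E214Q', 'P219A', 'R354D'] -> total ['E214Q', 'G247A', 'K123H', 'P219A', 'P663Y', 'P803Y', 'R354D', 'T86Y', 'W859G']
Mutations(Theta) = ['E214Q', 'G247A', 'K123H', 'P219A', 'P663Y', 'P803Y', 'R354D', 'T86Y', 'W859G']
Intersection: ['D570G', 'F622T', 'G247A', 'K123H', 'P663Y', 'P803Y', 'S685L', 'T86Y', 'W859G'] ∩ ['E214Q', 'G247A', 'K123H', 'P219A', 'P663Y', 'P803Y', 'R354D', 'T86Y', 'W859G'] = ['G247A', 'K123H', 'P663Y', 'P803Y', 'T86Y', 'W859G']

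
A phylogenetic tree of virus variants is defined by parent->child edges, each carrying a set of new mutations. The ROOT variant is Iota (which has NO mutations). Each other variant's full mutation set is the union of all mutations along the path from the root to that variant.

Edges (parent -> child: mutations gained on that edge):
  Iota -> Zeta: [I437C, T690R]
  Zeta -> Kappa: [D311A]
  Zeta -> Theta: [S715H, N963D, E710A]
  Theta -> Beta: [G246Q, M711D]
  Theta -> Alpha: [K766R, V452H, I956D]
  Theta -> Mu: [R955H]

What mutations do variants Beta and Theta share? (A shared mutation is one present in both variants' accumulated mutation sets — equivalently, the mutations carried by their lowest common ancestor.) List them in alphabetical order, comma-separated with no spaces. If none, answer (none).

Answer: E710A,I437C,N963D,S715H,T690R

Derivation:
Accumulating mutations along path to Beta:
  At Iota: gained [] -> total []
  At Zeta: gained ['I437C', 'T690R'] -> total ['I437C', 'T690R']
  At Theta: gained ['S715H', 'N963D', 'E710A'] -> total ['E710A', 'I437C', 'N963D', 'S715H', 'T690R']
  At Beta: gained ['G246Q', 'M711D'] -> total ['E710A', 'G246Q', 'I437C', 'M711D', 'N963D', 'S715H', 'T690R']
Mutations(Beta) = ['E710A', 'G246Q', 'I437C', 'M711D', 'N963D', 'S715H', 'T690R']
Accumulating mutations along path to Theta:
  At Iota: gained [] -> total []
  At Zeta: gained ['I437C', 'T690R'] -> total ['I437C', 'T690R']
  At Theta: gained ['S715H', 'N963D', 'E710A'] -> total ['E710A', 'I437C', 'N963D', 'S715H', 'T690R']
Mutations(Theta) = ['E710A', 'I437C', 'N963D', 'S715H', 'T690R']
Intersection: ['E710A', 'G246Q', 'I437C', 'M711D', 'N963D', 'S715H', 'T690R'] ∩ ['E710A', 'I437C', 'N963D', 'S715H', 'T690R'] = ['E710A', 'I437C', 'N963D', 'S715H', 'T690R']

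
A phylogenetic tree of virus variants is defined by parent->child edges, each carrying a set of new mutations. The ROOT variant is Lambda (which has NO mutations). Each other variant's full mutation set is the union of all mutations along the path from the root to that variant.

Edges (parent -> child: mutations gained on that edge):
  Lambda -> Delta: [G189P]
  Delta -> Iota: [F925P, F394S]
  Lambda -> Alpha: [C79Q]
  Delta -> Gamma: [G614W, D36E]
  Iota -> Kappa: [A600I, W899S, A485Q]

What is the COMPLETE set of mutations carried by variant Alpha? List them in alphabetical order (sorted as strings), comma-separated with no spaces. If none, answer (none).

Answer: C79Q

Derivation:
At Lambda: gained [] -> total []
At Alpha: gained ['C79Q'] -> total ['C79Q']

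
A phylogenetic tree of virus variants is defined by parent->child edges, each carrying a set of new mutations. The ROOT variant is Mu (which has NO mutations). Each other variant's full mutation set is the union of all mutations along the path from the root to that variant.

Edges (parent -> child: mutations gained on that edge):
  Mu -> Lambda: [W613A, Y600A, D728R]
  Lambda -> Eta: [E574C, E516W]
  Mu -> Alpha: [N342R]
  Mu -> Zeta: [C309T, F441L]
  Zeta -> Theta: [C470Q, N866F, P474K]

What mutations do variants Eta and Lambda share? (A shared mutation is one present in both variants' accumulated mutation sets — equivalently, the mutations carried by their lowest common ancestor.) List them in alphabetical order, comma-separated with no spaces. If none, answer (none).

Answer: D728R,W613A,Y600A

Derivation:
Accumulating mutations along path to Eta:
  At Mu: gained [] -> total []
  At Lambda: gained ['W613A', 'Y600A', 'D728R'] -> total ['D728R', 'W613A', 'Y600A']
  At Eta: gained ['E574C', 'E516W'] -> total ['D728R', 'E516W', 'E574C', 'W613A', 'Y600A']
Mutations(Eta) = ['D728R', 'E516W', 'E574C', 'W613A', 'Y600A']
Accumulating mutations along path to Lambda:
  At Mu: gained [] -> total []
  At Lambda: gained ['W613A', 'Y600A', 'D728R'] -> total ['D728R', 'W613A', 'Y600A']
Mutations(Lambda) = ['D728R', 'W613A', 'Y600A']
Intersection: ['D728R', 'E516W', 'E574C', 'W613A', 'Y600A'] ∩ ['D728R', 'W613A', 'Y600A'] = ['D728R', 'W613A', 'Y600A']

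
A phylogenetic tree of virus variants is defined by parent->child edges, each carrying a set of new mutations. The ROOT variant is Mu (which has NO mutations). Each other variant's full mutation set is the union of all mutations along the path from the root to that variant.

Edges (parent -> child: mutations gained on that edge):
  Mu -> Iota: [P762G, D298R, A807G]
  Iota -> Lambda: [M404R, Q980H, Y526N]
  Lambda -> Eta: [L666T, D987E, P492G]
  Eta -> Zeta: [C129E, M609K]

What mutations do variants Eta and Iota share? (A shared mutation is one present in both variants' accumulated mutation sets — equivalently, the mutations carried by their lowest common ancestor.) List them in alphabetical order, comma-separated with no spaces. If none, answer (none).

Answer: A807G,D298R,P762G

Derivation:
Accumulating mutations along path to Eta:
  At Mu: gained [] -> total []
  At Iota: gained ['P762G', 'D298R', 'A807G'] -> total ['A807G', 'D298R', 'P762G']
  At Lambda: gained ['M404R', 'Q980H', 'Y526N'] -> total ['A807G', 'D298R', 'M404R', 'P762G', 'Q980H', 'Y526N']
  At Eta: gained ['L666T', 'D987E', 'P492G'] -> total ['A807G', 'D298R', 'D987E', 'L666T', 'M404R', 'P492G', 'P762G', 'Q980H', 'Y526N']
Mutations(Eta) = ['A807G', 'D298R', 'D987E', 'L666T', 'M404R', 'P492G', 'P762G', 'Q980H', 'Y526N']
Accumulating mutations along path to Iota:
  At Mu: gained [] -> total []
  At Iota: gained ['P762G', 'D298R', 'A807G'] -> total ['A807G', 'D298R', 'P762G']
Mutations(Iota) = ['A807G', 'D298R', 'P762G']
Intersection: ['A807G', 'D298R', 'D987E', 'L666T', 'M404R', 'P492G', 'P762G', 'Q980H', 'Y526N'] ∩ ['A807G', 'D298R', 'P762G'] = ['A807G', 'D298R', 'P762G']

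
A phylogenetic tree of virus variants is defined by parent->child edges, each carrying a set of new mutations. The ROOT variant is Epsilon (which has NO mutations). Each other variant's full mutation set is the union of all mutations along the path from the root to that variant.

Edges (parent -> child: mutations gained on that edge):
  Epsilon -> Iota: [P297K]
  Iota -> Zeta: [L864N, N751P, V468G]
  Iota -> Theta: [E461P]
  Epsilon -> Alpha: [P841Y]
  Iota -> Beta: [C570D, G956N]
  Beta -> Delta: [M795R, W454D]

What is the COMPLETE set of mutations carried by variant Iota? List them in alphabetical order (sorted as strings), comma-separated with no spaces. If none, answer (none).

Answer: P297K

Derivation:
At Epsilon: gained [] -> total []
At Iota: gained ['P297K'] -> total ['P297K']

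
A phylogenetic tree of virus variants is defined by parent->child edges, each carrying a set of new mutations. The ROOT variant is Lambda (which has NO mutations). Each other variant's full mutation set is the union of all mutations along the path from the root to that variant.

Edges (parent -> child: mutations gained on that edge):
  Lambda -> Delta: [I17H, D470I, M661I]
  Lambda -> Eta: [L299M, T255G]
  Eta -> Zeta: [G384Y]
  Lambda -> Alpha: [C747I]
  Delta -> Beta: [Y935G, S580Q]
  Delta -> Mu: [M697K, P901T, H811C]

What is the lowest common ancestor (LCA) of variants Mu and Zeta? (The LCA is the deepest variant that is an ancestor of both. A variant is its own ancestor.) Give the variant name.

Answer: Lambda

Derivation:
Path from root to Mu: Lambda -> Delta -> Mu
  ancestors of Mu: {Lambda, Delta, Mu}
Path from root to Zeta: Lambda -> Eta -> Zeta
  ancestors of Zeta: {Lambda, Eta, Zeta}
Common ancestors: {Lambda}
Walk up from Zeta: Zeta (not in ancestors of Mu), Eta (not in ancestors of Mu), Lambda (in ancestors of Mu)
Deepest common ancestor (LCA) = Lambda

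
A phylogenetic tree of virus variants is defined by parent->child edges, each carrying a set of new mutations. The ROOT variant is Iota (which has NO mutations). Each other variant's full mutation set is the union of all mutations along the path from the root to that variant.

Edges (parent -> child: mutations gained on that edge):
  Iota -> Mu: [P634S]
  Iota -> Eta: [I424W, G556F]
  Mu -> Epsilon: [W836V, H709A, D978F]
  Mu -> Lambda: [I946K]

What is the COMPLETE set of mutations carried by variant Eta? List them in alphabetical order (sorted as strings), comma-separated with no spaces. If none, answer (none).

Answer: G556F,I424W

Derivation:
At Iota: gained [] -> total []
At Eta: gained ['I424W', 'G556F'] -> total ['G556F', 'I424W']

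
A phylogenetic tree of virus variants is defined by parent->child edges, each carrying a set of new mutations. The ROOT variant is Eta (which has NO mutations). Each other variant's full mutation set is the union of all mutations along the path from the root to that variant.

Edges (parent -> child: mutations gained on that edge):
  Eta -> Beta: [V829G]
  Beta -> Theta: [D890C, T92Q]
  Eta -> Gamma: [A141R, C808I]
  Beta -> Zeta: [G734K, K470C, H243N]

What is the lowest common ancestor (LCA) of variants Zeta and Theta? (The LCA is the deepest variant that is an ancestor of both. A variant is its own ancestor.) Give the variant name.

Path from root to Zeta: Eta -> Beta -> Zeta
  ancestors of Zeta: {Eta, Beta, Zeta}
Path from root to Theta: Eta -> Beta -> Theta
  ancestors of Theta: {Eta, Beta, Theta}
Common ancestors: {Eta, Beta}
Walk up from Theta: Theta (not in ancestors of Zeta), Beta (in ancestors of Zeta), Eta (in ancestors of Zeta)
Deepest common ancestor (LCA) = Beta

Answer: Beta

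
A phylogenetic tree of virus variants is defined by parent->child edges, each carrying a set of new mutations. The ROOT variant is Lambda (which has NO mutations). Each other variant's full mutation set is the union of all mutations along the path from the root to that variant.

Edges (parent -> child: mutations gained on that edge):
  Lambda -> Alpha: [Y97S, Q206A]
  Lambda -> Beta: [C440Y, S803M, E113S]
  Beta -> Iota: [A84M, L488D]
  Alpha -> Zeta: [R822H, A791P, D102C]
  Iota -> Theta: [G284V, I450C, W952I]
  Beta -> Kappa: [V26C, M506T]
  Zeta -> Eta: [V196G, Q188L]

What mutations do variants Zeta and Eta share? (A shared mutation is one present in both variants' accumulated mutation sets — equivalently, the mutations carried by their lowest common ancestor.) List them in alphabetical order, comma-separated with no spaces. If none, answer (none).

Accumulating mutations along path to Zeta:
  At Lambda: gained [] -> total []
  At Alpha: gained ['Y97S', 'Q206A'] -> total ['Q206A', 'Y97S']
  At Zeta: gained ['R822H', 'A791P', 'D102C'] -> total ['A791P', 'D102C', 'Q206A', 'R822H', 'Y97S']
Mutations(Zeta) = ['A791P', 'D102C', 'Q206A', 'R822H', 'Y97S']
Accumulating mutations along path to Eta:
  At Lambda: gained [] -> total []
  At Alpha: gained ['Y97S', 'Q206A'] -> total ['Q206A', 'Y97S']
  At Zeta: gained ['R822H', 'A791P', 'D102C'] -> total ['A791P', 'D102C', 'Q206A', 'R822H', 'Y97S']
  At Eta: gained ['V196G', 'Q188L'] -> total ['A791P', 'D102C', 'Q188L', 'Q206A', 'R822H', 'V196G', 'Y97S']
Mutations(Eta) = ['A791P', 'D102C', 'Q188L', 'Q206A', 'R822H', 'V196G', 'Y97S']
Intersection: ['A791P', 'D102C', 'Q206A', 'R822H', 'Y97S'] ∩ ['A791P', 'D102C', 'Q188L', 'Q206A', 'R822H', 'V196G', 'Y97S'] = ['A791P', 'D102C', 'Q206A', 'R822H', 'Y97S']

Answer: A791P,D102C,Q206A,R822H,Y97S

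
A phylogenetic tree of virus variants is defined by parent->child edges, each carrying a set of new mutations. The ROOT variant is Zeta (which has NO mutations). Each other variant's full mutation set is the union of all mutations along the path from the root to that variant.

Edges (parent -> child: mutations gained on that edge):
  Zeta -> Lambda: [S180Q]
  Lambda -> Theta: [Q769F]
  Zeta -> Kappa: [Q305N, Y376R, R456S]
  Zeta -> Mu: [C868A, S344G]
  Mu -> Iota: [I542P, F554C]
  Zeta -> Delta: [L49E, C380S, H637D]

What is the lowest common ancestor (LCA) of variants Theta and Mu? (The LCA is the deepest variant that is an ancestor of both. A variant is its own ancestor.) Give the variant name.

Path from root to Theta: Zeta -> Lambda -> Theta
  ancestors of Theta: {Zeta, Lambda, Theta}
Path from root to Mu: Zeta -> Mu
  ancestors of Mu: {Zeta, Mu}
Common ancestors: {Zeta}
Walk up from Mu: Mu (not in ancestors of Theta), Zeta (in ancestors of Theta)
Deepest common ancestor (LCA) = Zeta

Answer: Zeta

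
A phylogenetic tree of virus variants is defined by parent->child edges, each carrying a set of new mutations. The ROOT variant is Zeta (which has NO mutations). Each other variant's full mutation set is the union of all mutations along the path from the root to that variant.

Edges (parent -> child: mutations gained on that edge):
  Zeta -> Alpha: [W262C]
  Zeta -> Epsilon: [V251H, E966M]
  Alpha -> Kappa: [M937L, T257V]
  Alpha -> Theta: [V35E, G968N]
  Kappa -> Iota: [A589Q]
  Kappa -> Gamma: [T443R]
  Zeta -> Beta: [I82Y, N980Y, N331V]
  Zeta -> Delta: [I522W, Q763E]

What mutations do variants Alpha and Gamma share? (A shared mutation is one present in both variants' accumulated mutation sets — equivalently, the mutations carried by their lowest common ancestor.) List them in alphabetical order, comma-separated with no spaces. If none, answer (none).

Answer: W262C

Derivation:
Accumulating mutations along path to Alpha:
  At Zeta: gained [] -> total []
  At Alpha: gained ['W262C'] -> total ['W262C']
Mutations(Alpha) = ['W262C']
Accumulating mutations along path to Gamma:
  At Zeta: gained [] -> total []
  At Alpha: gained ['W262C'] -> total ['W262C']
  At Kappa: gained ['M937L', 'T257V'] -> total ['M937L', 'T257V', 'W262C']
  At Gamma: gained ['T443R'] -> total ['M937L', 'T257V', 'T443R', 'W262C']
Mutations(Gamma) = ['M937L', 'T257V', 'T443R', 'W262C']
Intersection: ['W262C'] ∩ ['M937L', 'T257V', 'T443R', 'W262C'] = ['W262C']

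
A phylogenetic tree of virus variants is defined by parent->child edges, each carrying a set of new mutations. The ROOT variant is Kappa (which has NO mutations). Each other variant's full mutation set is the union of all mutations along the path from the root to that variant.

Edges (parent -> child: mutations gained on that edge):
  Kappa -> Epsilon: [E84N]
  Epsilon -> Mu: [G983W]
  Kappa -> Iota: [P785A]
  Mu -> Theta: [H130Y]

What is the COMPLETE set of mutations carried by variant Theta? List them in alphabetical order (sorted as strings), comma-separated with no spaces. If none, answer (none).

At Kappa: gained [] -> total []
At Epsilon: gained ['E84N'] -> total ['E84N']
At Mu: gained ['G983W'] -> total ['E84N', 'G983W']
At Theta: gained ['H130Y'] -> total ['E84N', 'G983W', 'H130Y']

Answer: E84N,G983W,H130Y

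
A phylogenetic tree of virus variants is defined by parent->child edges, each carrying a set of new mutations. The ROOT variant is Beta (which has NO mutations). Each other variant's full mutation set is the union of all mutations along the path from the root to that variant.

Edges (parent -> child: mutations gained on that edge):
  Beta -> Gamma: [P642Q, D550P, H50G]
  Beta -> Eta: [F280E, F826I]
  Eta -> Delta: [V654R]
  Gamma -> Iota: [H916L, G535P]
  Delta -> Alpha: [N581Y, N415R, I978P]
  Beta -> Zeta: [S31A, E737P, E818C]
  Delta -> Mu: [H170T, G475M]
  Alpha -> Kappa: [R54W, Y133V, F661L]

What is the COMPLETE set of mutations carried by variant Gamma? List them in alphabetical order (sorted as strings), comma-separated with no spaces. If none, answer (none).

Answer: D550P,H50G,P642Q

Derivation:
At Beta: gained [] -> total []
At Gamma: gained ['P642Q', 'D550P', 'H50G'] -> total ['D550P', 'H50G', 'P642Q']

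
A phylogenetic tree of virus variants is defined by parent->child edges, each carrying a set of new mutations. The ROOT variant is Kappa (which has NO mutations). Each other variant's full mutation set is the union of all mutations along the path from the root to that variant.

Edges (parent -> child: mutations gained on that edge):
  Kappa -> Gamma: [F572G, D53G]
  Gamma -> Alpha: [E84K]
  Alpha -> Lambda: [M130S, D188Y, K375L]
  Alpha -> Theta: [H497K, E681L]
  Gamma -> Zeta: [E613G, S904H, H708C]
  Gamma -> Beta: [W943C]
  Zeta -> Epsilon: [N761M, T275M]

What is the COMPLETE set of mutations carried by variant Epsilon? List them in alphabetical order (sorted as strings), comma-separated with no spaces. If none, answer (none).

Answer: D53G,E613G,F572G,H708C,N761M,S904H,T275M

Derivation:
At Kappa: gained [] -> total []
At Gamma: gained ['F572G', 'D53G'] -> total ['D53G', 'F572G']
At Zeta: gained ['E613G', 'S904H', 'H708C'] -> total ['D53G', 'E613G', 'F572G', 'H708C', 'S904H']
At Epsilon: gained ['N761M', 'T275M'] -> total ['D53G', 'E613G', 'F572G', 'H708C', 'N761M', 'S904H', 'T275M']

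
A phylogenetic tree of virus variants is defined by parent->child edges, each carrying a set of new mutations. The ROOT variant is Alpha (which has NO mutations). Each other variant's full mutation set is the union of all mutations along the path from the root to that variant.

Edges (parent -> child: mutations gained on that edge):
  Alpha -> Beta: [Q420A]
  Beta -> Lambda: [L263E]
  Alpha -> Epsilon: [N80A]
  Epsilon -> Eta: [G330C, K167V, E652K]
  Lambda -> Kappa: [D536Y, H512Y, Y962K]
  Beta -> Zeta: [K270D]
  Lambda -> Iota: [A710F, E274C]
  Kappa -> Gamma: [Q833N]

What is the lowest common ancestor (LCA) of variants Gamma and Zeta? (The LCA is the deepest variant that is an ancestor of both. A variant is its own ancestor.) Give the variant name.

Path from root to Gamma: Alpha -> Beta -> Lambda -> Kappa -> Gamma
  ancestors of Gamma: {Alpha, Beta, Lambda, Kappa, Gamma}
Path from root to Zeta: Alpha -> Beta -> Zeta
  ancestors of Zeta: {Alpha, Beta, Zeta}
Common ancestors: {Alpha, Beta}
Walk up from Zeta: Zeta (not in ancestors of Gamma), Beta (in ancestors of Gamma), Alpha (in ancestors of Gamma)
Deepest common ancestor (LCA) = Beta

Answer: Beta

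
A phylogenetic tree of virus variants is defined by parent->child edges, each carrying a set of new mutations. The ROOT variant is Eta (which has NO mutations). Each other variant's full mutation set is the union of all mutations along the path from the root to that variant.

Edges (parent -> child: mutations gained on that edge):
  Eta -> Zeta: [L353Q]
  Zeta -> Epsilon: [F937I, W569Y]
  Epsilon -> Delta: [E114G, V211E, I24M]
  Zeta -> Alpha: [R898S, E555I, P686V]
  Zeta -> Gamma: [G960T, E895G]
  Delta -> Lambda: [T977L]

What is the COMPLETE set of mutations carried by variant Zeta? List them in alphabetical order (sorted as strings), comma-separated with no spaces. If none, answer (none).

At Eta: gained [] -> total []
At Zeta: gained ['L353Q'] -> total ['L353Q']

Answer: L353Q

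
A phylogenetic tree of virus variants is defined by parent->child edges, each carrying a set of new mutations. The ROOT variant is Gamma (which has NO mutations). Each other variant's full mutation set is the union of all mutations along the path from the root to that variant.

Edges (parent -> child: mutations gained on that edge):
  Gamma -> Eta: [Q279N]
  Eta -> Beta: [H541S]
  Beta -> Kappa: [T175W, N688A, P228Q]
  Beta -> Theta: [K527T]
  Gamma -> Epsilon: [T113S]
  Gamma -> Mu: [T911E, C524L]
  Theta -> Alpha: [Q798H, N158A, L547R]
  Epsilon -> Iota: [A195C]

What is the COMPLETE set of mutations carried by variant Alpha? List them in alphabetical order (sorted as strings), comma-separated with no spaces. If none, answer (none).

At Gamma: gained [] -> total []
At Eta: gained ['Q279N'] -> total ['Q279N']
At Beta: gained ['H541S'] -> total ['H541S', 'Q279N']
At Theta: gained ['K527T'] -> total ['H541S', 'K527T', 'Q279N']
At Alpha: gained ['Q798H', 'N158A', 'L547R'] -> total ['H541S', 'K527T', 'L547R', 'N158A', 'Q279N', 'Q798H']

Answer: H541S,K527T,L547R,N158A,Q279N,Q798H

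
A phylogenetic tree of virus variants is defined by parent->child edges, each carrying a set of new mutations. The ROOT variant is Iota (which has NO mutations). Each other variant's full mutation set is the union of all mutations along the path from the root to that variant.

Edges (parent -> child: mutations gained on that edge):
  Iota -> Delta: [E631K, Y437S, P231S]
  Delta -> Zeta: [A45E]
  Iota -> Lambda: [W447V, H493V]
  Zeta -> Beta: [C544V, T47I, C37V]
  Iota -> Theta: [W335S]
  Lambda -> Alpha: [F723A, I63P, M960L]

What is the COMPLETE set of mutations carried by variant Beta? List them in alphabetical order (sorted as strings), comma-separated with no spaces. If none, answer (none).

At Iota: gained [] -> total []
At Delta: gained ['E631K', 'Y437S', 'P231S'] -> total ['E631K', 'P231S', 'Y437S']
At Zeta: gained ['A45E'] -> total ['A45E', 'E631K', 'P231S', 'Y437S']
At Beta: gained ['C544V', 'T47I', 'C37V'] -> total ['A45E', 'C37V', 'C544V', 'E631K', 'P231S', 'T47I', 'Y437S']

Answer: A45E,C37V,C544V,E631K,P231S,T47I,Y437S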